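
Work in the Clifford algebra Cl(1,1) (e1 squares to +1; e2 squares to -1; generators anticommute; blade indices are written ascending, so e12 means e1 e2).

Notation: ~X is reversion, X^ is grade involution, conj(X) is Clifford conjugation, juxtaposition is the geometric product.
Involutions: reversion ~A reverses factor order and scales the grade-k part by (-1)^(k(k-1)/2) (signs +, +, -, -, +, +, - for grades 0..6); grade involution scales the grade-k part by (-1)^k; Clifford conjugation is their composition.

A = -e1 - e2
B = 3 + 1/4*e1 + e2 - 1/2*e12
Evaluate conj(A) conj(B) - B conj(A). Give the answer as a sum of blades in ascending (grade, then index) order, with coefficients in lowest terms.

first term: 3/4 + 7/2*e1 + 7/2*e2 - 3/4*e12
second term: -3/4 + 7/2*e1 + 7/2*e2 - 3/4*e12
Answer: 3/2


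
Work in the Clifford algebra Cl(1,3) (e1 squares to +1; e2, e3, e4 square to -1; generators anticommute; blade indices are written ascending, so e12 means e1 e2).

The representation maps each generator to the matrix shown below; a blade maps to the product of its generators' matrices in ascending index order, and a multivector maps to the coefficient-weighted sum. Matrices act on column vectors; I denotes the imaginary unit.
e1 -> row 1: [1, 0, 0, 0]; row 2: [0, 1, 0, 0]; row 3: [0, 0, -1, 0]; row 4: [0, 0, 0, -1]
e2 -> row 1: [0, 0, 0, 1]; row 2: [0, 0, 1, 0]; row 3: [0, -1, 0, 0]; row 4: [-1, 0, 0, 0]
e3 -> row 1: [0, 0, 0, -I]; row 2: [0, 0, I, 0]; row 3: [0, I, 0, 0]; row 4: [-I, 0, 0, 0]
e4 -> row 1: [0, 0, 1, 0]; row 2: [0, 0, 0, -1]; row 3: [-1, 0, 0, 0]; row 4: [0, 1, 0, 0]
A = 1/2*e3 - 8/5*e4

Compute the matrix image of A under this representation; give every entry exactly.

M = (1/2)*rho(e3) + (-8/5)*rho(e4), summed entrywise:
Answer: row 1: [0, 0, -8/5, -I/2]; row 2: [0, 0, I/2, 8/5]; row 3: [8/5, I/2, 0, 0]; row 4: [-I/2, -8/5, 0, 0]


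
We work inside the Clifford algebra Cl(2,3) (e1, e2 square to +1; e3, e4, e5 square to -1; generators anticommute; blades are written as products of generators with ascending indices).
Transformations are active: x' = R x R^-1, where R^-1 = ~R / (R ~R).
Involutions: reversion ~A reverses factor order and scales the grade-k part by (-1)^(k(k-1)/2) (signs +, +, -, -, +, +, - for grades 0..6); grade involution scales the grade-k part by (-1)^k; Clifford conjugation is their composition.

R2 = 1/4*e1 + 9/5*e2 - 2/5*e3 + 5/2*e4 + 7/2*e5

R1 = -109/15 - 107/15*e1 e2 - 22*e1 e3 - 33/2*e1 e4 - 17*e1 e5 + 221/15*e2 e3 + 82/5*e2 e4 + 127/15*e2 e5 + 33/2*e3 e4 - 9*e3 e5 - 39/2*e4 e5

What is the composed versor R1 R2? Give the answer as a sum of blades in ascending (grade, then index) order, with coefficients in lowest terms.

Distribute over the terms of R2 (each basis-blade product reordered to ascending indices, repeated generators contracted through their squares):
R1 (1/4*e1) = -109/60*e1 + 107/60*e2 + 11/2*e3 + 33/8*e4 + 17/4*e5 + 221/60*e1 e2 e3 + 41/10*e1 e2 e4 + 127/60*e1 e2 e5 + 33/8*e1 e3 e4 - 9/4*e1 e3 e5 - 39/8*e1 e4 e5
R1 (9/5*e2) = -321/25*e1 - 327/25*e2 - 663/25*e3 - 738/25*e4 - 381/25*e5 + 198/5*e1 e2 e3 + 297/10*e1 e2 e4 + 153/5*e1 e2 e5 + 297/10*e2 e3 e4 - 81/5*e2 e3 e5 - 351/10*e2 e4 e5
R1 (-2/5*e3) = -44/5*e1 + 442/75*e2 + 218/75*e3 - 33/5*e4 + 18/5*e5 + 214/75*e1 e2 e3 - 33/5*e1 e3 e4 - 34/5*e1 e3 e5 + 164/25*e2 e3 e4 + 254/75*e2 e3 e5 + 39/5*e3 e4 e5
R1 (5/2*e4) = 165/4*e1 - 41*e2 - 165/4*e3 - 109/6*e4 - 195/4*e5 - 107/6*e1 e2 e4 - 55*e1 e3 e4 + 85/2*e1 e4 e5 + 221/6*e2 e3 e4 - 127/6*e2 e4 e5 + 45/2*e3 e4 e5
R1 (7/2*e5) = 119/2*e1 - 889/30*e2 + 63/2*e3 + 273/4*e4 - 763/30*e5 - 749/30*e1 e2 e5 - 77*e1 e3 e5 - 231/4*e1 e4 e5 + 1547/30*e2 e3 e5 + 287/5*e2 e4 e5 + 231/4*e3 e4 e5
Summing the partial products and collecting blades:
Answer: 5797/75*e1 - 22811/300*e2 - 8359/300*e3 + 10853/600*e4 - 6118/75*e5 + 13841/300*e1 e2 e3 + 479/30*e1 e2 e4 + 31/4*e1 e2 e5 - 2299/40*e1 e3 e4 - 1721/20*e1 e3 e5 - 161/8*e1 e4 e5 + 5482/75*e2 e3 e4 + 5813/150*e2 e3 e5 + 17/15*e2 e4 e5 + 1761/20*e3 e4 e5


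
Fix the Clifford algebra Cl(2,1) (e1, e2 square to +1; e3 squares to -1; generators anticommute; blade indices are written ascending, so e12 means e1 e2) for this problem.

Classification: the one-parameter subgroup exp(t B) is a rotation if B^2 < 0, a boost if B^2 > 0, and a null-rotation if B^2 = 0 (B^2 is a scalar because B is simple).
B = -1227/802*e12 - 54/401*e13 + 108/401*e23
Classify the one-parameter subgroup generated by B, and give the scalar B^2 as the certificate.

B^2 term by term: the squares give (-1227/802)^2*(e12)^2 + (-54/401)^2*(e13)^2 + (108/401)^2*(e23)^2 = 1505529/643204*(-1) + 2916/160801*(+1) + 11664/160801*(+1) = -9/4 (each basis 2-blade squares to minus the product of its generators' squares); cross terms between blades sharing an index anticommute and cancel. So B^2 = -9/4.
Answer: rotation, certificate B^2 = -9/4. Key observation: B^2 = -9/4 is a conjugation invariant, so its sign decides the class regardless of the surface form of B.


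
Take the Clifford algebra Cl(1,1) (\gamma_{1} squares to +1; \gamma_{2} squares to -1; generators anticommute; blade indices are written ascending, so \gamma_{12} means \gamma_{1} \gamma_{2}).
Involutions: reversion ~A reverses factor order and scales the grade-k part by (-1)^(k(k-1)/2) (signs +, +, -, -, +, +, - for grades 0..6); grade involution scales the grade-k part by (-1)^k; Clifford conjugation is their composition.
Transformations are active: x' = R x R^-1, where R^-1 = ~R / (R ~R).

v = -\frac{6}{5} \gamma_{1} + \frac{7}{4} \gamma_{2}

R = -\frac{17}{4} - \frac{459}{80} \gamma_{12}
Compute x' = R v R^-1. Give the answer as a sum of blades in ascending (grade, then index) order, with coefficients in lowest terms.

~R = -\frac{17}{4} + \frac{459}{80} \gamma_{12}, and R ~R = -\frac{95081}{6400}, so R^-1 = ~R / (-\frac{95081}{6400}).
R v = \frac{969}{64} \gamma_{1} - \frac{5729}{400} \gamma_{2}
Answer: \frac{16224}{1645} \gamma_{1} - \frac{13087}{1316} \gamma_{2}


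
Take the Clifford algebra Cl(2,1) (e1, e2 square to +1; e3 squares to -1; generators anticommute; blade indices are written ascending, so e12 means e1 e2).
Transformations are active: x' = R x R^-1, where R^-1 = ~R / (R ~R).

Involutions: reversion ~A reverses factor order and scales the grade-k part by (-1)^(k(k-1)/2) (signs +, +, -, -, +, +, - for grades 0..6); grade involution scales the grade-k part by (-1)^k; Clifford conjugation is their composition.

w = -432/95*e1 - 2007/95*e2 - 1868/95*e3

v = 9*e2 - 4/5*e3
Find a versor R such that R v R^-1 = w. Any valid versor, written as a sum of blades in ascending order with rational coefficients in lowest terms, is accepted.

Sketch: the shared square 2009/25 makes R = v + w = -432/95*e1 - 1152/95*e2 - 1944/95*e3 the natural versor; its sandwich fixes that direction, negates (v - w)/2, and sends v to w.
Answer: -432/95*e1 - 1152/95*e2 - 1944/95*e3


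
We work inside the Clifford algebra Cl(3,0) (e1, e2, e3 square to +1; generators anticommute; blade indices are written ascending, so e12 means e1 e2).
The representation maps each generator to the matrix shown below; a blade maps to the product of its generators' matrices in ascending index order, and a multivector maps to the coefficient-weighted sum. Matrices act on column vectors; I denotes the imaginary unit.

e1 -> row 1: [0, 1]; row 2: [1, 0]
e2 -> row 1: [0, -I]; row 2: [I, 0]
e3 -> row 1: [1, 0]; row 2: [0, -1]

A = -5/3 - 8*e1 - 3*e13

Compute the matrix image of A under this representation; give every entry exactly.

Bivector images (products of the table entries): rho(e13) = rho(e1)rho(e3) = row 1: [0, -1]; row 2: [1, 0].
M = (-5/3)*1 + (-8)*rho(e1) + (-3)*rho(e13), summed entrywise (1 is the identity matrix):
Answer: row 1: [-5/3, -5]; row 2: [-11, -5/3]


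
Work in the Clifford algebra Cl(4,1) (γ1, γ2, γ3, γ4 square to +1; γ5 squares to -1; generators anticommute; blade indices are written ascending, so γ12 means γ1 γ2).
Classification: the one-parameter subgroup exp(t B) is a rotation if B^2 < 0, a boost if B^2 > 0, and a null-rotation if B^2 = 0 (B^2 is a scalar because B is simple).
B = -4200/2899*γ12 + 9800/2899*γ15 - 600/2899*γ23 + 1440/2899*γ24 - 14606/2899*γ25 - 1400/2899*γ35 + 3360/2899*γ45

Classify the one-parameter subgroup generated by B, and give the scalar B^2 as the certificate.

B^2 term by term: the squares give (-4200/2899)^2*(γ12)^2 + (9800/2899)^2*(γ15)^2 + (-600/2899)^2*(γ23)^2 + (1440/2899)^2*(γ24)^2 + (-14606/2899)^2*(γ25)^2 + (-1400/2899)^2*(γ35)^2 + (3360/2899)^2*(γ45)^2 = 17640000/8404201*(-1) + 96040000/8404201*(+1) + 360000/8404201*(-1) + 2073600/8404201*(-1) + 213335236/8404201*(+1) + 1960000/8404201*(+1) + 11289600/8404201*(+1) = 36 (each basis 2-blade squares to minus the product of its generators' squares); cross terms between blades sharing an index anticommute and cancel; the commuting (index-disjoint) pairs give grade-4 terms 2*c*c'*(blade product), which cancel blade by blade — γ1235: 11760000/8404201 - 11760000/8404201 = 0; γ1245: -28224000/8404201 + 28224000/8404201 = 0; γ2345: -4032000/8404201 + 4032000/8404201 = 0 — confirming B is simple. So B^2 = 36.
Answer: boost, certificate B^2 = 36. Certificate logic: 36 is a conjugation-invariant scalar, so its sign fixes rotation versus boost versus null-rotation outright.


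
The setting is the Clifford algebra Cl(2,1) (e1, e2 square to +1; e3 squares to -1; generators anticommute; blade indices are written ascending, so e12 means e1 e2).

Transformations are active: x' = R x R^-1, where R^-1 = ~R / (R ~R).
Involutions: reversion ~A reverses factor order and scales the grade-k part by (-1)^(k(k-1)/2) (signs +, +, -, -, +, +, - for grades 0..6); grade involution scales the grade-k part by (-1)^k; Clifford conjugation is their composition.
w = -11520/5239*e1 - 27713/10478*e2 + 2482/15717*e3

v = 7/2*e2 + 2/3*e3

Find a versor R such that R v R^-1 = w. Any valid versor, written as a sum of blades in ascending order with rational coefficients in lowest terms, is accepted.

Equal squares first: v^2 = w^2 = 425/36. Then v + w = -11520/5239*e1 + 4480/5239*e2 + 4320/5239*e3 is a versor taking v to w, provided it is invertible.
Answer: -11520/5239*e1 + 4480/5239*e2 + 4320/5239*e3


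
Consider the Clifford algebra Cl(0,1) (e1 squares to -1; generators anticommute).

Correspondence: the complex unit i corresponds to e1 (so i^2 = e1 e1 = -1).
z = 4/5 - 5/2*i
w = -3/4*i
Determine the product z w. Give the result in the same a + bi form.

In blades: z = 4/5 - 5/2*e1, w = -3/4*e1.
Distribute z over w term by term (generator squares from the signature, products reordered to ascending indices): (4/5)*w = -3/5*e1; (-5/2*e1)*w = -15/8.
Sum: -15/8 - 3/5*e1; translating back through the correspondence:
Answer: -15/8 - 3/5*i


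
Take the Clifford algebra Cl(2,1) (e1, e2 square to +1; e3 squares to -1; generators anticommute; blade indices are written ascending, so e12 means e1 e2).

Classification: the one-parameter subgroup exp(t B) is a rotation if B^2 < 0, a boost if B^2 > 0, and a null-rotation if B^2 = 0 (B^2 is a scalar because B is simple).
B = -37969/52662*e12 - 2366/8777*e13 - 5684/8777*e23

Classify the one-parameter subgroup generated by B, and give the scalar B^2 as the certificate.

B^2 term by term: the squares give (-37969/52662)^2*(e12)^2 + (-2366/8777)^2*(e13)^2 + (-5684/8777)^2*(e23)^2 = 1441644961/2773286244*(-1) + 5597956/77035729*(+1) + 32307856/77035729*(+1) = -1/36 (each basis 2-blade squares to minus the product of its generators' squares); cross terms between blades sharing an index anticommute and cancel. So B^2 = -1/36.
Answer: rotation, certificate B^2 = -1/36. The invariant at work: B^2 = -1/36 is unchanged by conjugation, hence its sign classifies the subgroup whatever basis B is written in.


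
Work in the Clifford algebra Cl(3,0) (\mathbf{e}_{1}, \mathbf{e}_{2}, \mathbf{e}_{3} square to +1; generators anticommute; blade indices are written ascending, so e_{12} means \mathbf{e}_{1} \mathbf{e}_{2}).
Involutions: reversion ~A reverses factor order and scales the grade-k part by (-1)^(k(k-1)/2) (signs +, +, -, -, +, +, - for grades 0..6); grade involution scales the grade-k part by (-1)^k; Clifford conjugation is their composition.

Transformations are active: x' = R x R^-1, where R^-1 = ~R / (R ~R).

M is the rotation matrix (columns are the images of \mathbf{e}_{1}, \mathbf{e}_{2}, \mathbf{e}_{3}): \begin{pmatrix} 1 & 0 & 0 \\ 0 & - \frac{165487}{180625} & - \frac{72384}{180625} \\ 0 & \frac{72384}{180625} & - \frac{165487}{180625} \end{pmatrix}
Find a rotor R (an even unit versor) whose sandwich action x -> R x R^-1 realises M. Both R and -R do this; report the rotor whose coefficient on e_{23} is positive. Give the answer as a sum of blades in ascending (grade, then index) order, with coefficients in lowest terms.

Method: write R = a + b12*e_{12} + b13*e_{13} + b23*e_{23} with a^2 + b12^2 + b13^2 + b23^2 = 1 (so R^-1 = ~R). Expanding the columns R e_j ~R gives tr M = 4a^2 - 1 and, from the antisymmetric part, M21 - M12 = -4a*b12, M13 - M31 = 4a*b13, M32 - M23 = -4a*b23.
Here tr M = -\frac{150349}{180625}, so a^2 = (1 + tr M)/4 = \frac{7569}{180625} and a = ±\frac{87}{425}. Taking a = \frac{87}{425}: M21 - M12 = 0, M13 - M31 = 0, M32 - M23 = \frac{144768}{180625}, giving b12 = 0, b13 = 0, b23 = -\frac{416}{425}, i.e. R = \frac{87}{425} - \frac{416}{425} e_{23}.
Its e_{23} coefficient is negative, so report the other preimage -R.
Answer: -\frac{87}{425} + \frac{416}{425} e_{23}. Uniqueness: Spin(3) -> SO(3) maps R and -R to the same rotation of trace -\frac{150349}{180625}; fixing the sign of the e_{23} coefficient removes the ambiguity.


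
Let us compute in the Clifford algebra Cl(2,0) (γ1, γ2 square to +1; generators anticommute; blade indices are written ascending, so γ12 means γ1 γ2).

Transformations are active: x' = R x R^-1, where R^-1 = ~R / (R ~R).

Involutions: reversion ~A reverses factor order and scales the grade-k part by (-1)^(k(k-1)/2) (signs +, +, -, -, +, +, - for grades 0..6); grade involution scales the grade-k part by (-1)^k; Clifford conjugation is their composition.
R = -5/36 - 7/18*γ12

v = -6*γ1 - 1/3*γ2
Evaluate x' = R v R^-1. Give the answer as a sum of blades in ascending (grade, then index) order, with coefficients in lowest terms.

~R = -5/36 + 7/18*γ12, and R ~R = 221/1296, so R^-1 = ~R / (221/1296).
R v = 26/27*γ1 - 247/108*γ2
Answer: 226/51*γ1 + 69/17*γ2


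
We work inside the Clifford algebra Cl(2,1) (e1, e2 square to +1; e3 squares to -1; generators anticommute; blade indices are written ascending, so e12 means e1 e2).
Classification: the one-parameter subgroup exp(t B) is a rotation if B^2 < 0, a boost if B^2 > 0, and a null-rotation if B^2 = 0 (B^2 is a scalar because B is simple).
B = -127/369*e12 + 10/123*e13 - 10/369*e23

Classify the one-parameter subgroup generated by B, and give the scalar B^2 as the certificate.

B^2 term by term: the squares give (-127/369)^2*(e12)^2 + (10/123)^2*(e13)^2 + (-10/369)^2*(e23)^2 = 16129/136161*(-1) + 100/15129*(+1) + 100/136161*(+1) = -1/9 (each basis 2-blade squares to minus the product of its generators' squares); cross terms between blades sharing an index anticommute and cancel. So B^2 = -1/9.
Answer: rotation, certificate B^2 = -1/9. The invariant at work: B^2 = -1/9 is unchanged by conjugation, hence its sign classifies the subgroup whatever basis B is written in.


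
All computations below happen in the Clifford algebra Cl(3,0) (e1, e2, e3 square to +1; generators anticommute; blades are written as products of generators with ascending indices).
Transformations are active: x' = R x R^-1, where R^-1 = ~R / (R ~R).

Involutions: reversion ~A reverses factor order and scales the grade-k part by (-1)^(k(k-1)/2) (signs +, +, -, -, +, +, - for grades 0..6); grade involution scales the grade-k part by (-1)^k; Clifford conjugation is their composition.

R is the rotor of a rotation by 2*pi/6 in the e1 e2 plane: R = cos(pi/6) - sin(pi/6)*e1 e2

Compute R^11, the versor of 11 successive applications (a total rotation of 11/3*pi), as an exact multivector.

Rotor phase runs at HALF the rotation angle; powers of one rotor simply add phase, so after 11 steps in e1 e2 the phase is 11*pi/6 = 11*pi/6 and R^11 = cos(11*pi/6) - sin(11*pi/6)*e1 e2.
cos(11*pi/6) = sqrt(3)/2 and sin(11*pi/6) = -1/2, so R^11 = sqrt(3)/2 + 1/2*e1 e2. The net rotation is 5/3*pi (after discarding 1 full turn, each of which contributes a factor -1 to the rotor); the rotor keeps the half-angle phase exactly.
Answer: sqrt(3)/2 + 1/2*e1 e2


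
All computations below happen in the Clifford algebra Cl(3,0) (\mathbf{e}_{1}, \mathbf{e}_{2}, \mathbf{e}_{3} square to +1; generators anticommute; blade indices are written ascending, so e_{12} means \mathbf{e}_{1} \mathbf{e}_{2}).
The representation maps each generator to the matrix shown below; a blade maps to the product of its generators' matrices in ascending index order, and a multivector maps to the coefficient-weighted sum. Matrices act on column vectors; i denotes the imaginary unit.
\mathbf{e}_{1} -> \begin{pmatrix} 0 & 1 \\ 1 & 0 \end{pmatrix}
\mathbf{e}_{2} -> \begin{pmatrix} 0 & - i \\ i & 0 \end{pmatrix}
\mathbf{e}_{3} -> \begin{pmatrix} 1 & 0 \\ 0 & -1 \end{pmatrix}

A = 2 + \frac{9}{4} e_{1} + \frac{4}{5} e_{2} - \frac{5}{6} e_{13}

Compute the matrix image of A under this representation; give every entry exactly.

Bivector images (products of the table entries): rho(e_{13}) = rho(\mathbf{e}_{1})rho(\mathbf{e}_{3}) = \begin{pmatrix} 0 & -1 \\ 1 & 0 \end{pmatrix}.
M = (2)*1 + (\frac{9}{4})*rho(e_{1}) + (\frac{4}{5})*rho(e_{2}) + (-\frac{5}{6})*rho(e_{13}), summed entrywise (1 is the identity matrix):
Answer: \begin{pmatrix} 2 & \frac{37}{12} - \frac{4 i}{5} \\ \frac{17}{12} + \frac{4 i}{5} & 2 \end{pmatrix}


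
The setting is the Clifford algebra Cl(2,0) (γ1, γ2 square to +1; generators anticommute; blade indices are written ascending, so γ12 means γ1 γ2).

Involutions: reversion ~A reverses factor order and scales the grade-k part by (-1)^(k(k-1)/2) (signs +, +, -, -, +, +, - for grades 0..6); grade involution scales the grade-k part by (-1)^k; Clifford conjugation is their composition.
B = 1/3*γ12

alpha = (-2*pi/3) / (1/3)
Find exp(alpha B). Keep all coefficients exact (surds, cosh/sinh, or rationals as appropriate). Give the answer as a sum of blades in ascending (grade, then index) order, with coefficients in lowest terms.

B^2 = (1/3)^2*(γ12)^2 = 1/9*(-1) = -1/9 (a basis 2-blade squares to minus the product of its generators' squares).
B^2 = -1/9 — since the square is negative, the closed form is circular: l = 1/3, alpha*l = -2*pi/3, so exp(alpha B) = cos(-2*pi/3) + (sin(-2*pi/3)/(1/3))*B = -1/2 + (-3*sqrt(3)/2)*B.
Answer: -1/2 - sqrt(3)/2*γ12


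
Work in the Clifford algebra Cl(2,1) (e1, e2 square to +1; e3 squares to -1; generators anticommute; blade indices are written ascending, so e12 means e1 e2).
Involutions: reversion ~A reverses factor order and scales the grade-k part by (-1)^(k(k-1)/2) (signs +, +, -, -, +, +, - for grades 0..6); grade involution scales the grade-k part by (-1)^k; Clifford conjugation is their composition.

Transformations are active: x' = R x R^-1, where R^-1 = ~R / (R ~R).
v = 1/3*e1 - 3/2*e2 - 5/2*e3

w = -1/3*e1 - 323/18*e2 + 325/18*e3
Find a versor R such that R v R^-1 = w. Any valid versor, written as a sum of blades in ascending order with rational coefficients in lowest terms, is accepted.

Reasoning: v^2 = w^2 = -35/9 since conjugation preserves the quadratic form; R = v + w = -175/9*e2 + 140/9*e3 is then valid when invertible, keeping its own part and reversing (v - w)/2.
Answer: -175/9*e2 + 140/9*e3


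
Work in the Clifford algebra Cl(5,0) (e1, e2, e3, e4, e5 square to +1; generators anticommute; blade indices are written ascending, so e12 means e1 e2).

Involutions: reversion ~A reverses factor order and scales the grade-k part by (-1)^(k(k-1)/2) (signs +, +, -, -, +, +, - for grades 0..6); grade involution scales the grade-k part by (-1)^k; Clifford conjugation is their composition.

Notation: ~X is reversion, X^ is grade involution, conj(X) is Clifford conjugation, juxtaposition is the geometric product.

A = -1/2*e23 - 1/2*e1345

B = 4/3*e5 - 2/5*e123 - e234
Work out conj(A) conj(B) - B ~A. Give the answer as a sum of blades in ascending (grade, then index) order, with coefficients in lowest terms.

first term: 1/5*e1 + 1/2*e4 + 1/2*e125 + 2/3*e134 - 2/3*e235 + 1/5*e245
second term: 1/5*e1 + 1/2*e4 + 1/2*e125 + 2/3*e134 + 2/3*e235 + 1/5*e245
Answer: -4/3*e235


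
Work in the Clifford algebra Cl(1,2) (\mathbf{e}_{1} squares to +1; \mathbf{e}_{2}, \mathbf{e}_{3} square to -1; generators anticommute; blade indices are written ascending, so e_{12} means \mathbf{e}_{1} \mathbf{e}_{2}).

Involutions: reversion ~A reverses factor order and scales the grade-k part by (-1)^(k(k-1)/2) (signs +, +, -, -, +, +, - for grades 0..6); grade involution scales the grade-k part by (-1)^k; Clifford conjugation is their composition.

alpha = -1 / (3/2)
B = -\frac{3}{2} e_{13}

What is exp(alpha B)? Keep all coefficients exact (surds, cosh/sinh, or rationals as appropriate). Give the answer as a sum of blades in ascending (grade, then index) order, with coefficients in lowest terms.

B^2 = (-\frac{3}{2})^2*(e_{13})^2 = \frac{9}{4}*(+1) = \frac{9}{4} (a basis 2-blade squares to minus the product of its generators' squares).
B^2 = \frac{9}{4} — the positive square puts this in the hyperbolic regime; l = \frac{3}{2}, alpha*l = -1, so exp(alpha B) = cosh(-1) + (sinh(-1)/(\frac{3}{2}))*B = \cosh{\left(1 \right)} + (- \frac{2 \sinh{\left(1 \right)}}{3})*B.
Answer: \cosh{\left(1 \right)} + \sinh{\left(1 \right)} e_{13}


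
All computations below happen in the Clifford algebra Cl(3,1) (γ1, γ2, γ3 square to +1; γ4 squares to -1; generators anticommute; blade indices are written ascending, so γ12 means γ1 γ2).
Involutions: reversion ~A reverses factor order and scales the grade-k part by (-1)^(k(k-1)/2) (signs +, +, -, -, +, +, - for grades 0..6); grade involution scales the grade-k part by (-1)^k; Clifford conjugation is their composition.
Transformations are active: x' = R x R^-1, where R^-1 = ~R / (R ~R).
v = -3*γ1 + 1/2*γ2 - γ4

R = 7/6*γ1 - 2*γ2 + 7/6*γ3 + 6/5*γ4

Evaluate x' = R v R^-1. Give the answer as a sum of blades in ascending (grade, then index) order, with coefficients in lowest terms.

~R = 7/6*γ1 - 2*γ2 + 7/6*γ3 + 6/5*γ4, and R ~R = 2377/450, so R^-1 = ~R / (2377/450).
R v = -33/10 - 65/12*γ12 + 7/2*γ13 + 73/30*γ14 - 7/12*γ23 + 7/5*γ24 - 7/6*γ34
Answer: 3666/2377*γ1 + 9503/4754*γ2 - 3465/2377*γ3 - 1187/2377*γ4


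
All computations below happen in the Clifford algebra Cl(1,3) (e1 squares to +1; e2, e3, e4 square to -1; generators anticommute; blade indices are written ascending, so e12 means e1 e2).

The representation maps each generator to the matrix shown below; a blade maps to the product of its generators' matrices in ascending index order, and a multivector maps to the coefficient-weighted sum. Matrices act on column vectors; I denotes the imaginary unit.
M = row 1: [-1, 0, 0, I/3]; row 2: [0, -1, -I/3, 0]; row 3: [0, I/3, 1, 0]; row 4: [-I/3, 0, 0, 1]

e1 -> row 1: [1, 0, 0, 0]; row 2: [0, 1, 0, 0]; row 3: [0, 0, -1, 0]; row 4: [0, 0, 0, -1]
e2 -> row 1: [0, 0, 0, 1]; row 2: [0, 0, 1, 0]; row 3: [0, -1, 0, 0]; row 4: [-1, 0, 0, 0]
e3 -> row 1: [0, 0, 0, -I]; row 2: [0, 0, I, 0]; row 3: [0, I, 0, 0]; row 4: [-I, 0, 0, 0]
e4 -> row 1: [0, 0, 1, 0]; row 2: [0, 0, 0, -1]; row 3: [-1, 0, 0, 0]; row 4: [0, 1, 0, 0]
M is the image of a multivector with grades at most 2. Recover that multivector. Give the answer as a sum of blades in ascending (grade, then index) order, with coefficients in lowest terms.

Method: the blade images are trace-orthogonal — tr(rho(e_A) rho(e_B)^-1) = 4 if A = B and 0 otherwise — and rho(e_A)^-1 = (e_A)^2 * rho(e_A) with (e_A)^2 = +1 or -1, so the coefficient of e_A in the preimage is (e_A)^2 * tr(M rho(e_A))/4.
Nonzero projections over blades of grade <= 2: e1: (e1)^2 = +1, tr(M rho(e1)) = -4, coefficient -1; e13: (e13)^2 = +1, tr(M rho(e13)) = -4/3, coefficient -1/3. Every other blade of grade <= 2 projects to 0.
Answer: -e1 - 1/3*e13


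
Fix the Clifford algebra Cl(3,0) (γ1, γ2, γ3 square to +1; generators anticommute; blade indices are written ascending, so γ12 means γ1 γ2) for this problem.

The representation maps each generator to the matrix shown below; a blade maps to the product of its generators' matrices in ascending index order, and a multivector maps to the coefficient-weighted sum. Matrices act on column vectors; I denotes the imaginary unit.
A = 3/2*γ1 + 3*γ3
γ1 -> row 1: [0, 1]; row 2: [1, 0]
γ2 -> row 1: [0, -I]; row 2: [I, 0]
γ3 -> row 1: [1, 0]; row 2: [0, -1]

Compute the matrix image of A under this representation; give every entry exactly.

M = (3/2)*rho(γ1) + (3)*rho(γ3), summed entrywise:
Answer: row 1: [3, 3/2]; row 2: [3/2, -3]


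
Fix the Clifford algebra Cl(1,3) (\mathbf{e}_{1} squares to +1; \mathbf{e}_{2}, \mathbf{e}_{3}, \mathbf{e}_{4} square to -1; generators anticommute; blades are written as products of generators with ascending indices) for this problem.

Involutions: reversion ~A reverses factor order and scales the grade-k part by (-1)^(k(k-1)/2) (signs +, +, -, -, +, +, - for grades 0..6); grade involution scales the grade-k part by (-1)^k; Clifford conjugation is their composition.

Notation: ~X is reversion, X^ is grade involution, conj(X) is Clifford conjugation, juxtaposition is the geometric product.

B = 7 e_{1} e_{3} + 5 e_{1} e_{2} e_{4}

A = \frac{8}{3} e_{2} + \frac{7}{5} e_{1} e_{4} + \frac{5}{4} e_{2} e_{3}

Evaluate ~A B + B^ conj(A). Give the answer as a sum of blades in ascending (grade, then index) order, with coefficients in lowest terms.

first term: 7 e_{2} + \frac{35}{4} e_{1} e_{2} + \frac{40}{3} e_{1} e_{4} - \frac{49}{5} e_{3} e_{4} - \frac{56}{3} e_{1} e_{2} e_{3} - \frac{25}{4} e_{1} e_{3} e_{4}
second term: -7 e_{2} - \frac{35}{4} e_{1} e_{2} + \frac{40}{3} e_{1} e_{4} + \frac{49}{5} e_{3} e_{4} + \frac{56}{3} e_{1} e_{2} e_{3} - \frac{25}{4} e_{1} e_{3} e_{4}
Answer: \frac{80}{3} e_{1} e_{4} - \frac{25}{2} e_{1} e_{3} e_{4}


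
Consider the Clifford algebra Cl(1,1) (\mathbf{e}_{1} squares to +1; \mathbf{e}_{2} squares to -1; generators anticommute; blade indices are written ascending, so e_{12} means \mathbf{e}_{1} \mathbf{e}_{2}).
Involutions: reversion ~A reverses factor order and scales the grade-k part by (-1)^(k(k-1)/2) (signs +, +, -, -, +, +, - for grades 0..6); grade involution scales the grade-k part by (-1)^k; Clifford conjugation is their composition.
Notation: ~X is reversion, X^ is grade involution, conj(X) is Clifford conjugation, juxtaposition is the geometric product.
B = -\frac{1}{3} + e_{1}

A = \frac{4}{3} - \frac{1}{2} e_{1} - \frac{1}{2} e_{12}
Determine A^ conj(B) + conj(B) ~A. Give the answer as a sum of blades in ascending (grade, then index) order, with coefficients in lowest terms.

first term: -\frac{17}{18} - \frac{3}{2} e_{1} - \frac{1}{2} e_{2} + \frac{1}{6} e_{12}
second term: \frac{1}{18} - \frac{7}{6} e_{1} - \frac{1}{2} e_{2} - \frac{1}{6} e_{12}
Answer: -\frac{8}{9} - \frac{8}{3} e_{1} - e_{2}


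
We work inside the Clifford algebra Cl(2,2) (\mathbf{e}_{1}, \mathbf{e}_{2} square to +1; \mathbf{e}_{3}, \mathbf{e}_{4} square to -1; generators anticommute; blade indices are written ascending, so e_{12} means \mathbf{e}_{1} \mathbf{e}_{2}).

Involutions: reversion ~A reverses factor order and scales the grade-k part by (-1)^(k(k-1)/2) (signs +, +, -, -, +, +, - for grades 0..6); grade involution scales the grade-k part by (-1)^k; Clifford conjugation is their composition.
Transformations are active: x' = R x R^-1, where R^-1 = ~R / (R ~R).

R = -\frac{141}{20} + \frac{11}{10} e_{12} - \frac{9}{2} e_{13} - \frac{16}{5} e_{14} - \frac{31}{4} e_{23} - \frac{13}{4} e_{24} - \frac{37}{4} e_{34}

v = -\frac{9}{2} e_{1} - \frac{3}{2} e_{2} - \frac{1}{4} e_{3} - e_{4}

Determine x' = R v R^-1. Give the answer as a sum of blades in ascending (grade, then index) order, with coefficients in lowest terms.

~R = -\frac{141}{20} - \frac{11}{10} e_{12} + \frac{9}{2} e_{13} + \frac{16}{5} e_{14} + \frac{31}{4} e_{23} + \frac{13}{4} e_{24} + \frac{37}{4} e_{34}, and R ~R = \frac{884}{25}, so R^-1 = ~R / (\frac{884}{25}).
R v = \frac{103}{4} e_{1} + \frac{827}{80} e_{2} - \frac{3149}{80} e_{3} - \frac{793}{80} e_{4} + \frac{557}{20} e_{123} + \frac{349}{40} e_{124} + \frac{1813}{40} e_{134} + \frac{333}{16} e_{234}
Answer: -\frac{3463}{221} e_{1} - \frac{9803}{442} e_{2} + \frac{2497}{442} e_{3} + \frac{23121}{884} e_{4}


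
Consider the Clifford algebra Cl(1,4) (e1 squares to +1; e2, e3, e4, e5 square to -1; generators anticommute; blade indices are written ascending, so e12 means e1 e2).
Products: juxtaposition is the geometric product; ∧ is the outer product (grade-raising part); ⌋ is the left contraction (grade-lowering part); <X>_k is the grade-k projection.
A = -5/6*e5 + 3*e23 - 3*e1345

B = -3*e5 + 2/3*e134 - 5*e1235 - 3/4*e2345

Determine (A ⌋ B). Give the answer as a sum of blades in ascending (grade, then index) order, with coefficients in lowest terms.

step 1: -5/2 + 15*e15 + 9/4*e45 + 25/6*e123 + 5/8*e234
Answer: -5/2 + 15*e15 + 9/4*e45 + 25/6*e123 + 5/8*e234


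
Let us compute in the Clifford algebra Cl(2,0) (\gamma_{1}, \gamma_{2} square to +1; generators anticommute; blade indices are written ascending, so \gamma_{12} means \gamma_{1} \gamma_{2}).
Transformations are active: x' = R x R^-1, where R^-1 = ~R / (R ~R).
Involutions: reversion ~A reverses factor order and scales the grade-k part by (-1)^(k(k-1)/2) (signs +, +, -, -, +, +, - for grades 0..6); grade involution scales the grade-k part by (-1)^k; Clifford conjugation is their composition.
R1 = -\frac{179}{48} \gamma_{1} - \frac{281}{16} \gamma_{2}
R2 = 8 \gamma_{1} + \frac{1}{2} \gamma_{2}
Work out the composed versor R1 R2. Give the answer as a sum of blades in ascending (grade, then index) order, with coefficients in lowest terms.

Distribute over the terms of R1 (each basis-blade product reordered to ascending indices, repeated generators contracted through their squares):
(-\frac{179}{48} \gamma_{1}) R2 = -\frac{179}{6} - \frac{179}{96} \gamma_{12}
(-\frac{281}{16} \gamma_{2}) R2 = -\frac{281}{32} + \frac{281}{2} \gamma_{12}
Summing the partial products and collecting blades:
Answer: -\frac{3707}{96} + \frac{13309}{96} \gamma_{12}


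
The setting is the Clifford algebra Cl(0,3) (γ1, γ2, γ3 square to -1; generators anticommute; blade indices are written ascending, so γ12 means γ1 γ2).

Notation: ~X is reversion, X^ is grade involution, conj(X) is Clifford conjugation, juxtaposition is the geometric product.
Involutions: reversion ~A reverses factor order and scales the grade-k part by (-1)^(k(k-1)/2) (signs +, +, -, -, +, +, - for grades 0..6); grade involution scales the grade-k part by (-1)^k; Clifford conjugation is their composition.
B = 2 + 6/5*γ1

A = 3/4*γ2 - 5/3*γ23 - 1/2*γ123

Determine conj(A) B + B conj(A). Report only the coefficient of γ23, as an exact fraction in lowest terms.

first term: -3/2*γ2 + 9/10*γ12 + 59/15*γ23 + γ123
second term: -3/2*γ2 - 9/10*γ12 + 59/15*γ23 + γ123
Answer: 118/15


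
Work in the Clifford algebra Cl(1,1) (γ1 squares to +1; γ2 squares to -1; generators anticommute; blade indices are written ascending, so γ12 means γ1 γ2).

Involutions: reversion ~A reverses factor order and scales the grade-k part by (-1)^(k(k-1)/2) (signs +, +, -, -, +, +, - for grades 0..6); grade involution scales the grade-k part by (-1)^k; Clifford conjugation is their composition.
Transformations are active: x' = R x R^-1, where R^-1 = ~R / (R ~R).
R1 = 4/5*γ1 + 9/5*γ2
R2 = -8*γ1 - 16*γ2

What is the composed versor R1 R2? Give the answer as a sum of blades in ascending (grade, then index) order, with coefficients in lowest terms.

Distribute over the terms of R1 (each basis-blade product reordered to ascending indices, repeated generators contracted through their squares):
(4/5*γ1) R2 = -32/5 - 64/5*γ12
(9/5*γ2) R2 = 144/5 + 72/5*γ12
Summing the partial products and collecting blades:
Answer: 112/5 + 8/5*γ12


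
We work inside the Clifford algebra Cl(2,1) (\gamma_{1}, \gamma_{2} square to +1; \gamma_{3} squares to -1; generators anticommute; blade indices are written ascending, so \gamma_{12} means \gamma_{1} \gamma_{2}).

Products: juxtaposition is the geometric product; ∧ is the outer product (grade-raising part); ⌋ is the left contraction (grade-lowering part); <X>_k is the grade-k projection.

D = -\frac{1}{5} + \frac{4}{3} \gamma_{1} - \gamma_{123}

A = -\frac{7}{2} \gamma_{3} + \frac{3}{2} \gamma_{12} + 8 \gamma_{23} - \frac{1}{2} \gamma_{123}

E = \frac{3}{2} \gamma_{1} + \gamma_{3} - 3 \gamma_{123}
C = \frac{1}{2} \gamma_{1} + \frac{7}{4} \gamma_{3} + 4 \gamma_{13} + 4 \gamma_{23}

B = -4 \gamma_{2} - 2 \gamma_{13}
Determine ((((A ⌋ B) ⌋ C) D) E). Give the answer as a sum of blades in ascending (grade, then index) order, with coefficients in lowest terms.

step 1: 7 \gamma_{1}
step 2: \frac{7}{2} + 28 \gamma_{3}
step 3: -\frac{7}{10} + \frac{14}{3} \gamma_{1} - \frac{28}{5} \gamma_{3} + 28 \gamma_{12} - \frac{112}{3} \gamma_{13} - \frac{7}{2} \gamma_{123}
step 4: \frac{231}{10} + \frac{2177}{60} \gamma_{1} - 154 \gamma_{2} + \frac{1393}{10} \gamma_{3} - \frac{133}{10} \gamma_{12} + \frac{196}{15} \gamma_{13} - \frac{77}{4} \gamma_{23} + \frac{301}{10} \gamma_{123}
Answer: \frac{231}{10} + \frac{2177}{60} \gamma_{1} - 154 \gamma_{2} + \frac{1393}{10} \gamma_{3} - \frac{133}{10} \gamma_{12} + \frac{196}{15} \gamma_{13} - \frac{77}{4} \gamma_{23} + \frac{301}{10} \gamma_{123}


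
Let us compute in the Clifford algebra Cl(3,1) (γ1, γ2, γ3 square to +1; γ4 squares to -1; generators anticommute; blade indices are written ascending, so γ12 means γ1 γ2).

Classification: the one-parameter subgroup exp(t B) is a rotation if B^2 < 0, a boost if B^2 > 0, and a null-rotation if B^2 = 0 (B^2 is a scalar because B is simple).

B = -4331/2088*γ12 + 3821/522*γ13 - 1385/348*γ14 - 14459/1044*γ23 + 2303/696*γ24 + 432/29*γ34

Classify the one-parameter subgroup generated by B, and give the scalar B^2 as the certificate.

B^2 term by term: the squares give (-4331/2088)^2*(γ12)^2 + (3821/522)^2*(γ13)^2 + (-1385/348)^2*(γ14)^2 + (-14459/1044)^2*(γ23)^2 + (2303/696)^2*(γ24)^2 + (432/29)^2*(γ34)^2 = 18757561/4359744*(-1) + 14600041/272484*(-1) + 1918225/121104*(+1) + 209062681/1089936*(-1) + 5303809/484416*(+1) + 186624/841*(+1) = -1 (each basis 2-blade squares to minus the product of its generators' squares); cross terms between blades sharing an index anticommute and cancel; the commuting (index-disjoint) pairs give grade-4 terms 2*c*c'*(blade product), which cancel blade by blade — γ1234: -51972/841 - 8799763/181656 + 20025715/181656 = 0 — confirming B is simple. So B^2 = -1.
Answer: rotation, certificate B^2 = -1. No conjugation can change B^2 = -1; the sign gives the class.


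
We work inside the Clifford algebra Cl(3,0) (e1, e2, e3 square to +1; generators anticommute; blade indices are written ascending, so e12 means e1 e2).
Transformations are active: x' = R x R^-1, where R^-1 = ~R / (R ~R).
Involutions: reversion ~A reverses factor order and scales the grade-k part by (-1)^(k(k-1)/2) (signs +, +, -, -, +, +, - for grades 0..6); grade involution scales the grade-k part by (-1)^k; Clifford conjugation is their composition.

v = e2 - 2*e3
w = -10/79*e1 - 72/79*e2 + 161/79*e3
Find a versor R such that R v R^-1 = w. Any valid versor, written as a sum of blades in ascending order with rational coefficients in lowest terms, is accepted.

R = v + w = -10/79*e1 + 7/79*e2 + 3/79*e3 works: the equal norms (5) guarantee its sandwich swaps v into w.
Answer: -10/79*e1 + 7/79*e2 + 3/79*e3


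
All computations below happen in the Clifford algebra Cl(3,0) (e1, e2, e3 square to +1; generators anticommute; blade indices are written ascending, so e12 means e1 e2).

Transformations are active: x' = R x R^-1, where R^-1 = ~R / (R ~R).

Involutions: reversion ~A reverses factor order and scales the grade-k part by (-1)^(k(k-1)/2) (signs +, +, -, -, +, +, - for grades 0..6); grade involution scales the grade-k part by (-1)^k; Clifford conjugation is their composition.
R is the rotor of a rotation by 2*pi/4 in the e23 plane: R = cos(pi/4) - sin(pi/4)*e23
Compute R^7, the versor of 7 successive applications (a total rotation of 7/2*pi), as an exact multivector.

The rotor phase is half the rotation angle and phases add under composition, so 7 steps in the e23 plane accumulate phase 7*(pi/4) = 7*pi/4: R^7 = cos(7*pi/4) - sin(7*pi/4)*e23.
cos(7*pi/4) = sqrt(2)/2 and sin(7*pi/4) = -sqrt(2)/2, so R^7 = sqrt(2)/2 + sqrt(2)/2*e23. The net rotation is 3/2*pi (after discarding 1 full turn, each of which contributes a factor -1 to the rotor); the rotor keeps the half-angle phase exactly.
Answer: sqrt(2)/2 + sqrt(2)/2*e23


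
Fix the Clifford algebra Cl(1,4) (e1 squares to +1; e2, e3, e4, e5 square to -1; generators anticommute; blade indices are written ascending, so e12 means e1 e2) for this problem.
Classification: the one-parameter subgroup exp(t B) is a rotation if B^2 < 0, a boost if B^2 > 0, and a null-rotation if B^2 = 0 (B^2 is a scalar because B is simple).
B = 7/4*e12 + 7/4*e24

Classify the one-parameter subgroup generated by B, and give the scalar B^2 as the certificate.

B^2 term by term: the squares give (7/4)^2*(e12)^2 + (7/4)^2*(e24)^2 = 49/16*(+1) + 49/16*(-1) = 0 (each basis 2-blade squares to minus the product of its generators' squares); cross terms between blades sharing an index anticommute and cancel. So B^2 = 0.
Answer: null-rotation, certificate B^2 = 0. Check the certificate: B^2 = 0, and that sign is decisive whatever form B takes.


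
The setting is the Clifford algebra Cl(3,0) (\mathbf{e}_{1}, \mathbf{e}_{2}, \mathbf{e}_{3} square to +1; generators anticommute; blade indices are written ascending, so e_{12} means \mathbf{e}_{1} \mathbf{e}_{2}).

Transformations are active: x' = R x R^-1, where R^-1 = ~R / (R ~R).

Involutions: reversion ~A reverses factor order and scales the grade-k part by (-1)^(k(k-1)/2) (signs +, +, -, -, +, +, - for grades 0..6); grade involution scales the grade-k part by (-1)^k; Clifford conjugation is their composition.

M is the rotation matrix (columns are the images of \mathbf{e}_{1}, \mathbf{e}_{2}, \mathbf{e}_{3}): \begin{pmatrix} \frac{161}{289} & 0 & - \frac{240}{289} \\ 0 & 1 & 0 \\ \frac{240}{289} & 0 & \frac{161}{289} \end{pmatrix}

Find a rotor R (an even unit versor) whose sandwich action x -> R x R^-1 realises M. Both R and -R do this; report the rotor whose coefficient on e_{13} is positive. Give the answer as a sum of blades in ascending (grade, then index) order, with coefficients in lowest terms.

Method: write R = a + b12*e_{12} + b13*e_{13} + b23*e_{23} with a^2 + b12^2 + b13^2 + b23^2 = 1 (so R^-1 = ~R). Expanding the columns R e_j ~R gives tr M = 4a^2 - 1 and, from the antisymmetric part, M21 - M12 = -4a*b12, M13 - M31 = 4a*b13, M32 - M23 = -4a*b23.
Here tr M = \frac{611}{289}, so a^2 = (1 + tr M)/4 = \frac{225}{289} and a = ±\frac{15}{17}. Taking a = \frac{15}{17}: M21 - M12 = 0, M13 - M31 = -\frac{480}{289}, M32 - M23 = 0, giving b12 = 0, b13 = -\frac{8}{17}, b23 = 0, i.e. R = \frac{15}{17} - \frac{8}{17} e_{13}.
Its e_{13} coefficient is negative, so report the other preimage -R.
Answer: -\frac{15}{17} + \frac{8}{17} e_{13}. Recall the cover is two-to-one: with M of trace \frac{611}{289}, both preimages act alike, and the stated e_{13} sign chooses the sheet.


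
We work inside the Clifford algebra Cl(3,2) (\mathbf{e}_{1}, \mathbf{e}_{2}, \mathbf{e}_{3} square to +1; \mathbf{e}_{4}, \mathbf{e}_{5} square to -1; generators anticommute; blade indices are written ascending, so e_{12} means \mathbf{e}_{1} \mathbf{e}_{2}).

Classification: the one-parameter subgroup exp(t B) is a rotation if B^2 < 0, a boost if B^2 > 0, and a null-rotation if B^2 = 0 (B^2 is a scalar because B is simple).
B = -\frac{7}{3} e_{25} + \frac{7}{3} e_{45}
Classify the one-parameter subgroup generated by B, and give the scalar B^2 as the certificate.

B^2 term by term: the squares give (-\frac{7}{3})^2*(e_{25})^2 + (\frac{7}{3})^2*(e_{45})^2 = \frac{49}{9}*(+1) + \frac{49}{9}*(-1) = 0 (each basis 2-blade squares to minus the product of its generators' squares); cross terms between blades sharing an index anticommute and cancel. So B^2 = 0.
Answer: null-rotation, certificate B^2 = 0. The scalar 0 is the complete invariant here: its sign names the subgroup type.
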